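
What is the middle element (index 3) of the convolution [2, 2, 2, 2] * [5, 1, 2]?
Use y[k] = Σ_i a[i]·b[k-i] at k=3. y[3] = 2×2 + 2×1 + 2×5 = 16

16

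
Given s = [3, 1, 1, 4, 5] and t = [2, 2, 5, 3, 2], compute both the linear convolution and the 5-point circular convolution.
Linear: y_lin[0] = 3×2 = 6; y_lin[1] = 3×2 + 1×2 = 8; y_lin[2] = 3×5 + 1×2 + 1×2 = 19; y_lin[3] = 3×3 + 1×5 + 1×2 + 4×2 = 24; y_lin[4] = 3×2 + 1×3 + 1×5 + 4×2 + 5×2 = 32; y_lin[5] = 1×2 + 1×3 + 4×5 + 5×2 = 35; y_lin[6] = 1×2 + 4×3 + 5×5 = 39; y_lin[7] = 4×2 + 5×3 = 23; y_lin[8] = 5×2 = 10 → [6, 8, 19, 24, 32, 35, 39, 23, 10]. Circular (length 5): y[0] = 3×2 + 1×2 + 1×3 + 4×5 + 5×2 = 41; y[1] = 3×2 + 1×2 + 1×2 + 4×3 + 5×5 = 47; y[2] = 3×5 + 1×2 + 1×2 + 4×2 + 5×3 = 42; y[3] = 3×3 + 1×5 + 1×2 + 4×2 + 5×2 = 34; y[4] = 3×2 + 1×3 + 1×5 + 4×2 + 5×2 = 32 → [41, 47, 42, 34, 32]

Linear: [6, 8, 19, 24, 32, 35, 39, 23, 10], Circular: [41, 47, 42, 34, 32]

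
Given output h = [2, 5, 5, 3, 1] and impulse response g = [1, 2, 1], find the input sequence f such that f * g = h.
Deconvolve h=[2, 5, 5, 3, 1] by g=[1, 2, 1]. Since g[0]=1, solve forward: f[0] = h[0] / 1 = 2; f[1] = (h[1] - 2×2) / 1 = 1; f[2] = (h[2] - 1×2 - 2×1) / 1 = 1. So f = [2, 1, 1]. Check by forward convolution: h[0] = 2×1 = 2; h[1] = 2×2 + 1×1 = 5; h[2] = 2×1 + 1×2 + 1×1 = 5; h[3] = 1×1 + 1×2 = 3; h[4] = 1×1 = 1

[2, 1, 1]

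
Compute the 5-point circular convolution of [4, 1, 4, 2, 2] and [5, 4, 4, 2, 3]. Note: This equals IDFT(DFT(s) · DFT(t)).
Either evaluate y[k] = Σ_j s[j]·t[(k-j) mod 5] directly, or use IDFT(DFT(s) · DFT(t)). y[0] = 4×5 + 1×3 + 4×2 + 2×4 + 2×4 = 47; y[1] = 4×4 + 1×5 + 4×3 + 2×2 + 2×4 = 45; y[2] = 4×4 + 1×4 + 4×5 + 2×3 + 2×2 = 50; y[3] = 4×2 + 1×4 + 4×4 + 2×5 + 2×3 = 44; y[4] = 4×3 + 1×2 + 4×4 + 2×4 + 2×5 = 48. Result: [47, 45, 50, 44, 48]

[47, 45, 50, 44, 48]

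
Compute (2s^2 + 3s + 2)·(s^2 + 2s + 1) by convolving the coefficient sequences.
Ascending coefficients: a = [2, 3, 2], b = [1, 2, 1]. c[0] = 2×1 = 2; c[1] = 2×2 + 3×1 = 7; c[2] = 2×1 + 3×2 + 2×1 = 10; c[3] = 3×1 + 2×2 = 7; c[4] = 2×1 = 2. Result coefficients: [2, 7, 10, 7, 2] → 2s^4 + 7s^3 + 10s^2 + 7s + 2

2s^4 + 7s^3 + 10s^2 + 7s + 2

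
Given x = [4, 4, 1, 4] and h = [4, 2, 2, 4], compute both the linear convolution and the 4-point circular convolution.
Linear: y_lin[0] = 4×4 = 16; y_lin[1] = 4×2 + 4×4 = 24; y_lin[2] = 4×2 + 4×2 + 1×4 = 20; y_lin[3] = 4×4 + 4×2 + 1×2 + 4×4 = 42; y_lin[4] = 4×4 + 1×2 + 4×2 = 26; y_lin[5] = 1×4 + 4×2 = 12; y_lin[6] = 4×4 = 16 → [16, 24, 20, 42, 26, 12, 16]. Circular (length 4): y[0] = 4×4 + 4×4 + 1×2 + 4×2 = 42; y[1] = 4×2 + 4×4 + 1×4 + 4×2 = 36; y[2] = 4×2 + 4×2 + 1×4 + 4×4 = 36; y[3] = 4×4 + 4×2 + 1×2 + 4×4 = 42 → [42, 36, 36, 42]

Linear: [16, 24, 20, 42, 26, 12, 16], Circular: [42, 36, 36, 42]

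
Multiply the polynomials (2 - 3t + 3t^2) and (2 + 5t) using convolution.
Ascending coefficients: a = [2, -3, 3], b = [2, 5]. c[0] = 2×2 = 4; c[1] = 2×5 + -3×2 = 4; c[2] = -3×5 + 3×2 = -9; c[3] = 3×5 = 15. Result coefficients: [4, 4, -9, 15] → 4 + 4t - 9t^2 + 15t^3

4 + 4t - 9t^2 + 15t^3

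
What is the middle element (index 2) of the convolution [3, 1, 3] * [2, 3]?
Use y[k] = Σ_i a[i]·b[k-i] at k=2. y[2] = 1×3 + 3×2 = 9

9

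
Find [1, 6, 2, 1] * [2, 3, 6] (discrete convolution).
y[0] = 1×2 = 2; y[1] = 1×3 + 6×2 = 15; y[2] = 1×6 + 6×3 + 2×2 = 28; y[3] = 6×6 + 2×3 + 1×2 = 44; y[4] = 2×6 + 1×3 = 15; y[5] = 1×6 = 6

[2, 15, 28, 44, 15, 6]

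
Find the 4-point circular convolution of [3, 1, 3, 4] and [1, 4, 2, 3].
Use y[k] = Σ_j u[j]·v[(k-j) mod 4]. y[0] = 3×1 + 1×3 + 3×2 + 4×4 = 28; y[1] = 3×4 + 1×1 + 3×3 + 4×2 = 30; y[2] = 3×2 + 1×4 + 3×1 + 4×3 = 25; y[3] = 3×3 + 1×2 + 3×4 + 4×1 = 27. Result: [28, 30, 25, 27]

[28, 30, 25, 27]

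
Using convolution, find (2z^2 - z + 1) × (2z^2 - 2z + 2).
Ascending coefficients: a = [1, -1, 2], b = [2, -2, 2]. c[0] = 1×2 = 2; c[1] = 1×-2 + -1×2 = -4; c[2] = 1×2 + -1×-2 + 2×2 = 8; c[3] = -1×2 + 2×-2 = -6; c[4] = 2×2 = 4. Result coefficients: [2, -4, 8, -6, 4] → 4z^4 - 6z^3 + 8z^2 - 4z + 2

4z^4 - 6z^3 + 8z^2 - 4z + 2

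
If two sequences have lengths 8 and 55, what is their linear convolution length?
Linear/full convolution length: m + n - 1 = 8 + 55 - 1 = 62

62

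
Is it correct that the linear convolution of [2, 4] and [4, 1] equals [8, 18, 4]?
Recompute linear convolution of [2, 4] and [4, 1]: y[0] = 2×4 = 8; y[1] = 2×1 + 4×4 = 18; y[2] = 4×1 = 4 → [8, 18, 4]. Given [8, 18, 4] matches, so answer: Yes

Yes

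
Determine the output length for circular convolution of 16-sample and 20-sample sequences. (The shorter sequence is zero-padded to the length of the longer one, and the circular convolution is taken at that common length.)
Circular convolution (zero-padding the shorter input) has length max(m, n) = max(16, 20) = 20

20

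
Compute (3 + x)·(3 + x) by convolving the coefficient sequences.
Ascending coefficients: a = [3, 1], b = [3, 1]. c[0] = 3×3 = 9; c[1] = 3×1 + 1×3 = 6; c[2] = 1×1 = 1. Result coefficients: [9, 6, 1] → 9 + 6x + x^2

9 + 6x + x^2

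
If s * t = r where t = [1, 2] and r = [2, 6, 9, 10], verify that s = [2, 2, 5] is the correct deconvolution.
Forward-compute [2, 2, 5] * [1, 2]: r[0] = 2×1 = 2; r[1] = 2×2 + 2×1 = 6; r[2] = 2×2 + 5×1 = 9; r[3] = 5×2 = 10 → [2, 6, 9, 10]. Matches given r = [2, 6, 9, 10], so verified.

Verified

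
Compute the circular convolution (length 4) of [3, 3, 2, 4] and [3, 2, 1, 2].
Use y[k] = Σ_j u[j]·v[(k-j) mod 4]. y[0] = 3×3 + 3×2 + 2×1 + 4×2 = 25; y[1] = 3×2 + 3×3 + 2×2 + 4×1 = 23; y[2] = 3×1 + 3×2 + 2×3 + 4×2 = 23; y[3] = 3×2 + 3×1 + 2×2 + 4×3 = 25. Result: [25, 23, 23, 25]

[25, 23, 23, 25]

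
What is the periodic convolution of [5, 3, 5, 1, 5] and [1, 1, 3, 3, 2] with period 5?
Use y[k] = Σ_j f[j]·g[(k-j) mod 5]. y[0] = 5×1 + 3×2 + 5×3 + 1×3 + 5×1 = 34; y[1] = 5×1 + 3×1 + 5×2 + 1×3 + 5×3 = 36; y[2] = 5×3 + 3×1 + 5×1 + 1×2 + 5×3 = 40; y[3] = 5×3 + 3×3 + 5×1 + 1×1 + 5×2 = 40; y[4] = 5×2 + 3×3 + 5×3 + 1×1 + 5×1 = 40. Result: [34, 36, 40, 40, 40]

[34, 36, 40, 40, 40]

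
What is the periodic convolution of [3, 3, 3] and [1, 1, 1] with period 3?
Use y[k] = Σ_j f[j]·g[(k-j) mod 3]. y[0] = 3×1 + 3×1 + 3×1 = 9; y[1] = 3×1 + 3×1 + 3×1 = 9; y[2] = 3×1 + 3×1 + 3×1 = 9. Result: [9, 9, 9]

[9, 9, 9]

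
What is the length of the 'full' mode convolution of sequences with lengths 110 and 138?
Linear/full convolution length: m + n - 1 = 110 + 138 - 1 = 247

247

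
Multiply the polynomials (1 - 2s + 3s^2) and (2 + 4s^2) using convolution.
Ascending coefficients: a = [1, -2, 3], b = [2, 0, 4]. c[0] = 1×2 = 2; c[1] = 1×0 + -2×2 = -4; c[2] = 1×4 + -2×0 + 3×2 = 10; c[3] = -2×4 + 3×0 = -8; c[4] = 3×4 = 12. Result coefficients: [2, -4, 10, -8, 12] → 2 - 4s + 10s^2 - 8s^3 + 12s^4

2 - 4s + 10s^2 - 8s^3 + 12s^4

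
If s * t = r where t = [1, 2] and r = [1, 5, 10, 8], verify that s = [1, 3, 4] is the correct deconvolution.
Forward-compute [1, 3, 4] * [1, 2]: r[0] = 1×1 = 1; r[1] = 1×2 + 3×1 = 5; r[2] = 3×2 + 4×1 = 10; r[3] = 4×2 = 8 → [1, 5, 10, 8]. Matches given r = [1, 5, 10, 8], so verified.

Verified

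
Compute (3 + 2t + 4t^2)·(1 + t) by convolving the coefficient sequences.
Ascending coefficients: a = [3, 2, 4], b = [1, 1]. c[0] = 3×1 = 3; c[1] = 3×1 + 2×1 = 5; c[2] = 2×1 + 4×1 = 6; c[3] = 4×1 = 4. Result coefficients: [3, 5, 6, 4] → 3 + 5t + 6t^2 + 4t^3

3 + 5t + 6t^2 + 4t^3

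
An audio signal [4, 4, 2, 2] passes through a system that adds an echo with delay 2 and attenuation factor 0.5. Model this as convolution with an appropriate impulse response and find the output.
Direct-path + delayed-attenuated-path model → impulse response h = [1, 0, 0.5] (1 at lag 0, 0.5 at lag 2). Output y[n] = x[n] + 0.5·x[n - 2] (with x[n] = 0 outside 0..3): y[0] = 4 + 0.5×0 = 4; y[1] = 4 + 0.5×0 = 4; y[2] = 2 + 0.5×4 = 4.0; y[3] = 2 + 0.5×4 = 4.0; y[4] = 0 + 0.5×2 = 1.0; y[5] = 0 + 0.5×2 = 1.0. So y = [4, 4, 4.0, 4.0, 1.0, 1.0]

[4, 4, 4.0, 4.0, 1.0, 1.0]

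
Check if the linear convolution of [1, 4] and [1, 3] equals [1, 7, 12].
Recompute linear convolution of [1, 4] and [1, 3]: y[0] = 1×1 = 1; y[1] = 1×3 + 4×1 = 7; y[2] = 4×3 = 12 → [1, 7, 12]. Given [1, 7, 12] matches, so answer: Yes

Yes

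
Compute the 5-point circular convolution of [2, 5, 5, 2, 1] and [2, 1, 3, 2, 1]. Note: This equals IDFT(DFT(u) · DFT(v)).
Either evaluate y[k] = Σ_j u[j]·v[(k-j) mod 5] directly, or use IDFT(DFT(u) · DFT(v)). y[0] = 2×2 + 5×1 + 5×2 + 2×3 + 1×1 = 26; y[1] = 2×1 + 5×2 + 5×1 + 2×2 + 1×3 = 24; y[2] = 2×3 + 5×1 + 5×2 + 2×1 + 1×2 = 25; y[3] = 2×2 + 5×3 + 5×1 + 2×2 + 1×1 = 29; y[4] = 2×1 + 5×2 + 5×3 + 2×1 + 1×2 = 31. Result: [26, 24, 25, 29, 31]

[26, 24, 25, 29, 31]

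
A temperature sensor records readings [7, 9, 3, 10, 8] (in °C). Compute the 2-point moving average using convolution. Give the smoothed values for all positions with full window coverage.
2-point moving average kernel = [1, 1]. Apply in 'valid' mode (full window coverage): avg[0] = (7 + 9) / 2 = 8.0; avg[1] = (9 + 3) / 2 = 6.0; avg[2] = (3 + 10) / 2 = 6.5; avg[3] = (10 + 8) / 2 = 9.0. Smoothed values: [8.0, 6.0, 6.5, 9.0]

[8.0, 6.0, 6.5, 9.0]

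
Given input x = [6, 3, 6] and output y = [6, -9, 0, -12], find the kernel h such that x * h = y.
Output length 4 = len(x) + len(h) - 1 ⇒ len(h) = 2. Solve h forward using h[k] = (y[k] - Σ_{i≥1} x[i]·h[k-i]) / x[0]: h[0] = y[0] / x[0] = 6 / 6 = 1; h[1] = (y[1] - 3×1) / x[0] = (-9 - 3×1) / 6 = -2. So h = [1, -2]. Forward-check [6, 3, 6] * [1, -2]: y[0] = 6×1 = 6; y[1] = 6×-2 + 3×1 = -9; y[2] = 3×-2 + 6×1 = 0; y[3] = 6×-2 = -12 → [6, -9, 0, -12] ✓

[1, -2]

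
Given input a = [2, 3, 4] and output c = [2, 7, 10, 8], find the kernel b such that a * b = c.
Output length 4 = len(a) + len(b) - 1 ⇒ len(b) = 2. Solve b forward using b[k] = (c[k] - Σ_{i≥1} a[i]·b[k-i]) / a[0]: b[0] = c[0] / a[0] = 2 / 2 = 1; b[1] = (c[1] - 3×1) / a[0] = (7 - 3×1) / 2 = 2. So b = [1, 2]. Forward-check [2, 3, 4] * [1, 2]: c[0] = 2×1 = 2; c[1] = 2×2 + 3×1 = 7; c[2] = 3×2 + 4×1 = 10; c[3] = 4×2 = 8 → [2, 7, 10, 8] ✓

[1, 2]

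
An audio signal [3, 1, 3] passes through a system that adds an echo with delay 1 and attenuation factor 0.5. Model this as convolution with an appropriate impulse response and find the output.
Direct-path + delayed-attenuated-path model → impulse response h = [1, 0.5] (1 at lag 0, 0.5 at lag 1). Output y[n] = x[n] + 0.5·x[n - 1] (with x[n] = 0 outside 0..2): y[0] = 3 + 0.5×0 = 3; y[1] = 1 + 0.5×3 = 2.5; y[2] = 3 + 0.5×1 = 3.5; y[3] = 0 + 0.5×3 = 1.5. So y = [3, 2.5, 3.5, 1.5]

[3, 2.5, 3.5, 1.5]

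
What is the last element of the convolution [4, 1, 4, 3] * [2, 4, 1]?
Use y[k] = Σ_i a[i]·b[k-i] at k=5. y[5] = 3×1 = 3

3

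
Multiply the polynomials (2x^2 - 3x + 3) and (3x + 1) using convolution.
Ascending coefficients: a = [3, -3, 2], b = [1, 3]. c[0] = 3×1 = 3; c[1] = 3×3 + -3×1 = 6; c[2] = -3×3 + 2×1 = -7; c[3] = 2×3 = 6. Result coefficients: [3, 6, -7, 6] → 6x^3 - 7x^2 + 6x + 3

6x^3 - 7x^2 + 6x + 3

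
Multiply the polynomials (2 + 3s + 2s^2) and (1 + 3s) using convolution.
Ascending coefficients: a = [2, 3, 2], b = [1, 3]. c[0] = 2×1 = 2; c[1] = 2×3 + 3×1 = 9; c[2] = 3×3 + 2×1 = 11; c[3] = 2×3 = 6. Result coefficients: [2, 9, 11, 6] → 2 + 9s + 11s^2 + 6s^3

2 + 9s + 11s^2 + 6s^3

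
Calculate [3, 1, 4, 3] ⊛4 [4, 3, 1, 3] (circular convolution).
Use y[k] = Σ_j a[j]·b[(k-j) mod 4]. y[0] = 3×4 + 1×3 + 4×1 + 3×3 = 28; y[1] = 3×3 + 1×4 + 4×3 + 3×1 = 28; y[2] = 3×1 + 1×3 + 4×4 + 3×3 = 31; y[3] = 3×3 + 1×1 + 4×3 + 3×4 = 34. Result: [28, 28, 31, 34]

[28, 28, 31, 34]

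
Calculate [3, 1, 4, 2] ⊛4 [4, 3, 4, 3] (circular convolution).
Use y[k] = Σ_j x[j]·h[(k-j) mod 4]. y[0] = 3×4 + 1×3 + 4×4 + 2×3 = 37; y[1] = 3×3 + 1×4 + 4×3 + 2×4 = 33; y[2] = 3×4 + 1×3 + 4×4 + 2×3 = 37; y[3] = 3×3 + 1×4 + 4×3 + 2×4 = 33. Result: [37, 33, 37, 33]

[37, 33, 37, 33]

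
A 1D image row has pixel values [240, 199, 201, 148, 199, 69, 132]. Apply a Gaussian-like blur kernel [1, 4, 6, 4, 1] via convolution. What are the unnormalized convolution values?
Convolve image row [240, 199, 201, 148, 199, 69, 132] with kernel [1, 4, 6, 4, 1]: y[0] = 240×1 = 240; y[1] = 240×4 + 199×1 = 1159; y[2] = 240×6 + 199×4 + 201×1 = 2437; y[3] = 240×4 + 199×6 + 201×4 + 148×1 = 3106; y[4] = 240×1 + 199×4 + 201×6 + 148×4 + 199×1 = 3033; y[5] = 199×1 + 201×4 + 148×6 + 199×4 + 69×1 = 2756; y[6] = 201×1 + 148×4 + 199×6 + 69×4 + 132×1 = 2395; y[7] = 148×1 + 199×4 + 69×6 + 132×4 = 1886; y[8] = 199×1 + 69×4 + 132×6 = 1267; y[9] = 69×1 + 132×4 = 597; y[10] = 132×1 = 132 → [240, 1159, 2437, 3106, 3033, 2756, 2395, 1886, 1267, 597, 132]. Normalization factor = sum(kernel) = 16.

[240, 1159, 2437, 3106, 3033, 2756, 2395, 1886, 1267, 597, 132]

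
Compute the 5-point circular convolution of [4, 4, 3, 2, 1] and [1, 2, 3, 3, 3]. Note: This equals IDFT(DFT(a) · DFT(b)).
Either evaluate y[k] = Σ_j a[j]·b[(k-j) mod 5] directly, or use IDFT(DFT(a) · DFT(b)). y[0] = 4×1 + 4×3 + 3×3 + 2×3 + 1×2 = 33; y[1] = 4×2 + 4×1 + 3×3 + 2×3 + 1×3 = 30; y[2] = 4×3 + 4×2 + 3×1 + 2×3 + 1×3 = 32; y[3] = 4×3 + 4×3 + 3×2 + 2×1 + 1×3 = 35; y[4] = 4×3 + 4×3 + 3×3 + 2×2 + 1×1 = 38. Result: [33, 30, 32, 35, 38]

[33, 30, 32, 35, 38]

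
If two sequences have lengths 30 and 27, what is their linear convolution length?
Linear/full convolution length: m + n - 1 = 30 + 27 - 1 = 56

56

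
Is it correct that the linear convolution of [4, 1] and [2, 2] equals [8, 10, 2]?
Recompute linear convolution of [4, 1] and [2, 2]: y[0] = 4×2 = 8; y[1] = 4×2 + 1×2 = 10; y[2] = 1×2 = 2 → [8, 10, 2]. Given [8, 10, 2] matches, so answer: Yes

Yes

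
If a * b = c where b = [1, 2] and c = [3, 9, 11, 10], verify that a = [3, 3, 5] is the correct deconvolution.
Forward-compute [3, 3, 5] * [1, 2]: c[0] = 3×1 = 3; c[1] = 3×2 + 3×1 = 9; c[2] = 3×2 + 5×1 = 11; c[3] = 5×2 = 10 → [3, 9, 11, 10]. Matches given c = [3, 9, 11, 10], so verified.

Verified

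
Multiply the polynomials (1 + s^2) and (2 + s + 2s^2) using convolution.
Ascending coefficients: a = [1, 0, 1], b = [2, 1, 2]. c[0] = 1×2 = 2; c[1] = 1×1 + 0×2 = 1; c[2] = 1×2 + 0×1 + 1×2 = 4; c[3] = 0×2 + 1×1 = 1; c[4] = 1×2 = 2. Result coefficients: [2, 1, 4, 1, 2] → 2 + s + 4s^2 + s^3 + 2s^4

2 + s + 4s^2 + s^3 + 2s^4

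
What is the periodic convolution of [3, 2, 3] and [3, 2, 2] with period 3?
Use y[k] = Σ_j x[j]·h[(k-j) mod 3]. y[0] = 3×3 + 2×2 + 3×2 = 19; y[1] = 3×2 + 2×3 + 3×2 = 18; y[2] = 3×2 + 2×2 + 3×3 = 19. Result: [19, 18, 19]

[19, 18, 19]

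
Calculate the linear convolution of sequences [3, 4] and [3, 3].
y[0] = 3×3 = 9; y[1] = 3×3 + 4×3 = 21; y[2] = 4×3 = 12

[9, 21, 12]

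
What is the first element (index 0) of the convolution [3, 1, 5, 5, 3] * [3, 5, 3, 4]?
Use y[k] = Σ_i a[i]·b[k-i] at k=0. y[0] = 3×3 = 9

9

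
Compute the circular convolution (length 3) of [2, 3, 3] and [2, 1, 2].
Use y[k] = Σ_j x[j]·h[(k-j) mod 3]. y[0] = 2×2 + 3×2 + 3×1 = 13; y[1] = 2×1 + 3×2 + 3×2 = 14; y[2] = 2×2 + 3×1 + 3×2 = 13. Result: [13, 14, 13]

[13, 14, 13]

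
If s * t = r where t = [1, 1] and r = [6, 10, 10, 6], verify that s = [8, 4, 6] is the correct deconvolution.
Forward-compute [8, 4, 6] * [1, 1]: r[0] = 8×1 = 8; r[1] = 8×1 + 4×1 = 12; r[2] = 4×1 + 6×1 = 10; r[3] = 6×1 = 6 → [8, 12, 10, 6]. Does not match given r = [6, 10, 10, 6].

Not verified. [8, 4, 6] * [1, 1] = [8, 12, 10, 6], which differs from [6, 10, 10, 6] at index 0.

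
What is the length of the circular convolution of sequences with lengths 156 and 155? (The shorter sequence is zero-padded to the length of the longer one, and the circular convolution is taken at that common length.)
Circular convolution (zero-padding the shorter input) has length max(m, n) = max(156, 155) = 156

156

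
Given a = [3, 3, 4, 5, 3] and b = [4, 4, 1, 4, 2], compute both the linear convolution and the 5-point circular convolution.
Linear: y_lin[0] = 3×4 = 12; y_lin[1] = 3×4 + 3×4 = 24; y_lin[2] = 3×1 + 3×4 + 4×4 = 31; y_lin[3] = 3×4 + 3×1 + 4×4 + 5×4 = 51; y_lin[4] = 3×2 + 3×4 + 4×1 + 5×4 + 3×4 = 54; y_lin[5] = 3×2 + 4×4 + 5×1 + 3×4 = 39; y_lin[6] = 4×2 + 5×4 + 3×1 = 31; y_lin[7] = 5×2 + 3×4 = 22; y_lin[8] = 3×2 = 6 → [12, 24, 31, 51, 54, 39, 31, 22, 6]. Circular (length 5): y[0] = 3×4 + 3×2 + 4×4 + 5×1 + 3×4 = 51; y[1] = 3×4 + 3×4 + 4×2 + 5×4 + 3×1 = 55; y[2] = 3×1 + 3×4 + 4×4 + 5×2 + 3×4 = 53; y[3] = 3×4 + 3×1 + 4×4 + 5×4 + 3×2 = 57; y[4] = 3×2 + 3×4 + 4×1 + 5×4 + 3×4 = 54 → [51, 55, 53, 57, 54]

Linear: [12, 24, 31, 51, 54, 39, 31, 22, 6], Circular: [51, 55, 53, 57, 54]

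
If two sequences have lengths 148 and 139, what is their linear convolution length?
Linear/full convolution length: m + n - 1 = 148 + 139 - 1 = 286

286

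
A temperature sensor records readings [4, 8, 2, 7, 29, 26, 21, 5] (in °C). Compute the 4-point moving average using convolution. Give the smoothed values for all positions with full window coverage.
4-point moving average kernel = [1, 1, 1, 1]. Apply in 'valid' mode (full window coverage): avg[0] = (4 + 8 + 2 + 7) / 4 = 5.25; avg[1] = (8 + 2 + 7 + 29) / 4 = 11.5; avg[2] = (2 + 7 + 29 + 26) / 4 = 16.0; avg[3] = (7 + 29 + 26 + 21) / 4 = 20.75; avg[4] = (29 + 26 + 21 + 5) / 4 = 20.25. Smoothed values: [5.25, 11.5, 16.0, 20.75, 20.25]

[5.25, 11.5, 16.0, 20.75, 20.25]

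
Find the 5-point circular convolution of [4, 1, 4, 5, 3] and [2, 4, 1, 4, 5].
Use y[k] = Σ_j a[j]·b[(k-j) mod 5]. y[0] = 4×2 + 1×5 + 4×4 + 5×1 + 3×4 = 46; y[1] = 4×4 + 1×2 + 4×5 + 5×4 + 3×1 = 61; y[2] = 4×1 + 1×4 + 4×2 + 5×5 + 3×4 = 53; y[3] = 4×4 + 1×1 + 4×4 + 5×2 + 3×5 = 58; y[4] = 4×5 + 1×4 + 4×1 + 5×4 + 3×2 = 54. Result: [46, 61, 53, 58, 54]

[46, 61, 53, 58, 54]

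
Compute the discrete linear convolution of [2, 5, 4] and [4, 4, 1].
y[0] = 2×4 = 8; y[1] = 2×4 + 5×4 = 28; y[2] = 2×1 + 5×4 + 4×4 = 38; y[3] = 5×1 + 4×4 = 21; y[4] = 4×1 = 4

[8, 28, 38, 21, 4]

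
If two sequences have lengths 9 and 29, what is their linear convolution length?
Linear/full convolution length: m + n - 1 = 9 + 29 - 1 = 37

37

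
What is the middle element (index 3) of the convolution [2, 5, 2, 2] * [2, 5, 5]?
Use y[k] = Σ_i a[i]·b[k-i] at k=3. y[3] = 5×5 + 2×5 + 2×2 = 39

39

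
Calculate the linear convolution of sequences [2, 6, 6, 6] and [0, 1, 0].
y[0] = 2×0 = 0; y[1] = 2×1 + 6×0 = 2; y[2] = 2×0 + 6×1 + 6×0 = 6; y[3] = 6×0 + 6×1 + 6×0 = 6; y[4] = 6×0 + 6×1 = 6; y[5] = 6×0 = 0

[0, 2, 6, 6, 6, 0]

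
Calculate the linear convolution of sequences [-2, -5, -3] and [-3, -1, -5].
y[0] = -2×-3 = 6; y[1] = -2×-1 + -5×-3 = 17; y[2] = -2×-5 + -5×-1 + -3×-3 = 24; y[3] = -5×-5 + -3×-1 = 28; y[4] = -3×-5 = 15

[6, 17, 24, 28, 15]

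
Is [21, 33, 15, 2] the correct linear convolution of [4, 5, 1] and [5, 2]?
Recompute linear convolution of [4, 5, 1] and [5, 2]: y[0] = 4×5 = 20; y[1] = 4×2 + 5×5 = 33; y[2] = 5×2 + 1×5 = 15; y[3] = 1×2 = 2 → [20, 33, 15, 2]. Compare to given [21, 33, 15, 2]: they differ at index 0: given 21, correct 20, so answer: No

No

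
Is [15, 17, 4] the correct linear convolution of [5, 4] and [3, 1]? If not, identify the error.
Recompute linear convolution of [5, 4] and [3, 1]: y[0] = 5×3 = 15; y[1] = 5×1 + 4×3 = 17; y[2] = 4×1 = 4 → [15, 17, 4]. Given [15, 17, 4] matches, so answer: Yes

Yes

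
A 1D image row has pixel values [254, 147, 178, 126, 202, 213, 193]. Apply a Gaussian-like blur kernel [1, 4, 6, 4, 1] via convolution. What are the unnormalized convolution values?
Convolve image row [254, 147, 178, 126, 202, 213, 193] with kernel [1, 4, 6, 4, 1]: y[0] = 254×1 = 254; y[1] = 254×4 + 147×1 = 1163; y[2] = 254×6 + 147×4 + 178×1 = 2290; y[3] = 254×4 + 147×6 + 178×4 + 126×1 = 2736; y[4] = 254×1 + 147×4 + 178×6 + 126×4 + 202×1 = 2616; y[5] = 147×1 + 178×4 + 126×6 + 202×4 + 213×1 = 2636; y[6] = 178×1 + 126×4 + 202×6 + 213×4 + 193×1 = 2939; y[7] = 126×1 + 202×4 + 213×6 + 193×4 = 2984; y[8] = 202×1 + 213×4 + 193×6 = 2212; y[9] = 213×1 + 193×4 = 985; y[10] = 193×1 = 193 → [254, 1163, 2290, 2736, 2616, 2636, 2939, 2984, 2212, 985, 193]. Normalization factor = sum(kernel) = 16.

[254, 1163, 2290, 2736, 2616, 2636, 2939, 2984, 2212, 985, 193]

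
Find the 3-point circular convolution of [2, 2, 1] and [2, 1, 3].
Use y[k] = Σ_j s[j]·t[(k-j) mod 3]. y[0] = 2×2 + 2×3 + 1×1 = 11; y[1] = 2×1 + 2×2 + 1×3 = 9; y[2] = 2×3 + 2×1 + 1×2 = 10. Result: [11, 9, 10]

[11, 9, 10]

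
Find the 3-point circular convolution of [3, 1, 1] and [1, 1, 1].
Use y[k] = Σ_j a[j]·b[(k-j) mod 3]. y[0] = 3×1 + 1×1 + 1×1 = 5; y[1] = 3×1 + 1×1 + 1×1 = 5; y[2] = 3×1 + 1×1 + 1×1 = 5. Result: [5, 5, 5]

[5, 5, 5]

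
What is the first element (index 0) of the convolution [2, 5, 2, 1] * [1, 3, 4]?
Use y[k] = Σ_i a[i]·b[k-i] at k=0. y[0] = 2×1 = 2

2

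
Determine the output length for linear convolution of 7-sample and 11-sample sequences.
Linear/full convolution length: m + n - 1 = 7 + 11 - 1 = 17

17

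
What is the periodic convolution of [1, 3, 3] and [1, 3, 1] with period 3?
Use y[k] = Σ_j a[j]·b[(k-j) mod 3]. y[0] = 1×1 + 3×1 + 3×3 = 13; y[1] = 1×3 + 3×1 + 3×1 = 9; y[2] = 1×1 + 3×3 + 3×1 = 13. Result: [13, 9, 13]

[13, 9, 13]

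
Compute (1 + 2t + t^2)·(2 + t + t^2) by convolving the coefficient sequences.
Ascending coefficients: a = [1, 2, 1], b = [2, 1, 1]. c[0] = 1×2 = 2; c[1] = 1×1 + 2×2 = 5; c[2] = 1×1 + 2×1 + 1×2 = 5; c[3] = 2×1 + 1×1 = 3; c[4] = 1×1 = 1. Result coefficients: [2, 5, 5, 3, 1] → 2 + 5t + 5t^2 + 3t^3 + t^4

2 + 5t + 5t^2 + 3t^3 + t^4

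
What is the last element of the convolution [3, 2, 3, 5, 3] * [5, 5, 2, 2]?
Use y[k] = Σ_i a[i]·b[k-i] at k=7. y[7] = 3×2 = 6

6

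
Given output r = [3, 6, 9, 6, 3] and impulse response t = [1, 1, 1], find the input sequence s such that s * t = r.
Deconvolve r=[3, 6, 9, 6, 3] by t=[1, 1, 1]. Since t[0]=1, solve forward: s[0] = r[0] / 1 = 3; s[1] = (r[1] - 3×1) / 1 = 3; s[2] = (r[2] - 3×1 - 3×1) / 1 = 3. So s = [3, 3, 3]. Check by forward convolution: r[0] = 3×1 = 3; r[1] = 3×1 + 3×1 = 6; r[2] = 3×1 + 3×1 + 3×1 = 9; r[3] = 3×1 + 3×1 = 6; r[4] = 3×1 = 3

[3, 3, 3]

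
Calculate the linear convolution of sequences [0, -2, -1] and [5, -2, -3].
y[0] = 0×5 = 0; y[1] = 0×-2 + -2×5 = -10; y[2] = 0×-3 + -2×-2 + -1×5 = -1; y[3] = -2×-3 + -1×-2 = 8; y[4] = -1×-3 = 3

[0, -10, -1, 8, 3]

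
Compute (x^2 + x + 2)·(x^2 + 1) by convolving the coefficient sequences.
Ascending coefficients: a = [2, 1, 1], b = [1, 0, 1]. c[0] = 2×1 = 2; c[1] = 2×0 + 1×1 = 1; c[2] = 2×1 + 1×0 + 1×1 = 3; c[3] = 1×1 + 1×0 = 1; c[4] = 1×1 = 1. Result coefficients: [2, 1, 3, 1, 1] → x^4 + x^3 + 3x^2 + x + 2

x^4 + x^3 + 3x^2 + x + 2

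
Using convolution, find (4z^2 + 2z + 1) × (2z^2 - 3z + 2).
Ascending coefficients: a = [1, 2, 4], b = [2, -3, 2]. c[0] = 1×2 = 2; c[1] = 1×-3 + 2×2 = 1; c[2] = 1×2 + 2×-3 + 4×2 = 4; c[3] = 2×2 + 4×-3 = -8; c[4] = 4×2 = 8. Result coefficients: [2, 1, 4, -8, 8] → 8z^4 - 8z^3 + 4z^2 + z + 2

8z^4 - 8z^3 + 4z^2 + z + 2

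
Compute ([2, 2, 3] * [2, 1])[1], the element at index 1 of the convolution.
Use y[k] = Σ_i a[i]·b[k-i] at k=1. y[1] = 2×1 + 2×2 = 6

6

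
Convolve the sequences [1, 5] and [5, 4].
y[0] = 1×5 = 5; y[1] = 1×4 + 5×5 = 29; y[2] = 5×4 = 20

[5, 29, 20]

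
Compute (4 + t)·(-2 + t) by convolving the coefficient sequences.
Ascending coefficients: a = [4, 1], b = [-2, 1]. c[0] = 4×-2 = -8; c[1] = 4×1 + 1×-2 = 2; c[2] = 1×1 = 1. Result coefficients: [-8, 2, 1] → -8 + 2t + t^2

-8 + 2t + t^2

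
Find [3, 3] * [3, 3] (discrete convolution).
y[0] = 3×3 = 9; y[1] = 3×3 + 3×3 = 18; y[2] = 3×3 = 9

[9, 18, 9]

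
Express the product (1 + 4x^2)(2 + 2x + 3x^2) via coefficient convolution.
Ascending coefficients: a = [1, 0, 4], b = [2, 2, 3]. c[0] = 1×2 = 2; c[1] = 1×2 + 0×2 = 2; c[2] = 1×3 + 0×2 + 4×2 = 11; c[3] = 0×3 + 4×2 = 8; c[4] = 4×3 = 12. Result coefficients: [2, 2, 11, 8, 12] → 2 + 2x + 11x^2 + 8x^3 + 12x^4

2 + 2x + 11x^2 + 8x^3 + 12x^4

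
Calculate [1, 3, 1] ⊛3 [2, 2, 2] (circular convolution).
Use y[k] = Σ_j f[j]·g[(k-j) mod 3]. y[0] = 1×2 + 3×2 + 1×2 = 10; y[1] = 1×2 + 3×2 + 1×2 = 10; y[2] = 1×2 + 3×2 + 1×2 = 10. Result: [10, 10, 10]

[10, 10, 10]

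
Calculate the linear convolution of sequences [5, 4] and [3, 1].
y[0] = 5×3 = 15; y[1] = 5×1 + 4×3 = 17; y[2] = 4×1 = 4

[15, 17, 4]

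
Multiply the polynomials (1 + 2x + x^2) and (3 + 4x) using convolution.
Ascending coefficients: a = [1, 2, 1], b = [3, 4]. c[0] = 1×3 = 3; c[1] = 1×4 + 2×3 = 10; c[2] = 2×4 + 1×3 = 11; c[3] = 1×4 = 4. Result coefficients: [3, 10, 11, 4] → 3 + 10x + 11x^2 + 4x^3

3 + 10x + 11x^2 + 4x^3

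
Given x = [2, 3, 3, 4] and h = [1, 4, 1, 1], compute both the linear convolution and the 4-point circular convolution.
Linear: y_lin[0] = 2×1 = 2; y_lin[1] = 2×4 + 3×1 = 11; y_lin[2] = 2×1 + 3×4 + 3×1 = 17; y_lin[3] = 2×1 + 3×1 + 3×4 + 4×1 = 21; y_lin[4] = 3×1 + 3×1 + 4×4 = 22; y_lin[5] = 3×1 + 4×1 = 7; y_lin[6] = 4×1 = 4 → [2, 11, 17, 21, 22, 7, 4]. Circular (length 4): y[0] = 2×1 + 3×1 + 3×1 + 4×4 = 24; y[1] = 2×4 + 3×1 + 3×1 + 4×1 = 18; y[2] = 2×1 + 3×4 + 3×1 + 4×1 = 21; y[3] = 2×1 + 3×1 + 3×4 + 4×1 = 21 → [24, 18, 21, 21]

Linear: [2, 11, 17, 21, 22, 7, 4], Circular: [24, 18, 21, 21]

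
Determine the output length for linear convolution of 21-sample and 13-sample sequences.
Linear/full convolution length: m + n - 1 = 21 + 13 - 1 = 33

33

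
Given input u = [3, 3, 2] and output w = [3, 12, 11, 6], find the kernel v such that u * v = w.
Output length 4 = len(u) + len(v) - 1 ⇒ len(v) = 2. Solve v forward using v[k] = (w[k] - Σ_{i≥1} u[i]·v[k-i]) / u[0]: v[0] = w[0] / u[0] = 3 / 3 = 1; v[1] = (w[1] - 3×1) / u[0] = (12 - 3×1) / 3 = 3. So v = [1, 3]. Forward-check [3, 3, 2] * [1, 3]: w[0] = 3×1 = 3; w[1] = 3×3 + 3×1 = 12; w[2] = 3×3 + 2×1 = 11; w[3] = 2×3 = 6 → [3, 12, 11, 6] ✓

[1, 3]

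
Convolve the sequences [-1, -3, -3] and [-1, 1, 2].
y[0] = -1×-1 = 1; y[1] = -1×1 + -3×-1 = 2; y[2] = -1×2 + -3×1 + -3×-1 = -2; y[3] = -3×2 + -3×1 = -9; y[4] = -3×2 = -6

[1, 2, -2, -9, -6]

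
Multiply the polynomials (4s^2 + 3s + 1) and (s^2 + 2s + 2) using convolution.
Ascending coefficients: a = [1, 3, 4], b = [2, 2, 1]. c[0] = 1×2 = 2; c[1] = 1×2 + 3×2 = 8; c[2] = 1×1 + 3×2 + 4×2 = 15; c[3] = 3×1 + 4×2 = 11; c[4] = 4×1 = 4. Result coefficients: [2, 8, 15, 11, 4] → 4s^4 + 11s^3 + 15s^2 + 8s + 2

4s^4 + 11s^3 + 15s^2 + 8s + 2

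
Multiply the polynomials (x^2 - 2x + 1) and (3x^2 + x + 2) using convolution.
Ascending coefficients: a = [1, -2, 1], b = [2, 1, 3]. c[0] = 1×2 = 2; c[1] = 1×1 + -2×2 = -3; c[2] = 1×3 + -2×1 + 1×2 = 3; c[3] = -2×3 + 1×1 = -5; c[4] = 1×3 = 3. Result coefficients: [2, -3, 3, -5, 3] → 3x^4 - 5x^3 + 3x^2 - 3x + 2

3x^4 - 5x^3 + 3x^2 - 3x + 2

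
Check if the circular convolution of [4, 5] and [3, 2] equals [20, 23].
Recompute circular convolution of [4, 5] and [3, 2]: y[0] = 4×3 + 5×2 = 22; y[1] = 4×2 + 5×3 = 23 → [22, 23]. Compare to given [20, 23]: they differ at index 0: given 20, correct 22, so answer: No

No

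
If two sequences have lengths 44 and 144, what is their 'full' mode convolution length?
Linear/full convolution length: m + n - 1 = 44 + 144 - 1 = 187

187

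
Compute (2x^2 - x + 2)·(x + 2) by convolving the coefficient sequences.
Ascending coefficients: a = [2, -1, 2], b = [2, 1]. c[0] = 2×2 = 4; c[1] = 2×1 + -1×2 = 0; c[2] = -1×1 + 2×2 = 3; c[3] = 2×1 = 2. Result coefficients: [4, 0, 3, 2] → 2x^3 + 3x^2 + 4

2x^3 + 3x^2 + 4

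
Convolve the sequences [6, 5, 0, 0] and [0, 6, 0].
y[0] = 6×0 = 0; y[1] = 6×6 + 5×0 = 36; y[2] = 6×0 + 5×6 + 0×0 = 30; y[3] = 5×0 + 0×6 + 0×0 = 0; y[4] = 0×0 + 0×6 = 0; y[5] = 0×0 = 0

[0, 36, 30, 0, 0, 0]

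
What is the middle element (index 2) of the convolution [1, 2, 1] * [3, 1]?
Use y[k] = Σ_i a[i]·b[k-i] at k=2. y[2] = 2×1 + 1×3 = 5

5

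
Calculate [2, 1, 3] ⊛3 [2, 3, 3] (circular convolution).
Use y[k] = Σ_j s[j]·t[(k-j) mod 3]. y[0] = 2×2 + 1×3 + 3×3 = 16; y[1] = 2×3 + 1×2 + 3×3 = 17; y[2] = 2×3 + 1×3 + 3×2 = 15. Result: [16, 17, 15]

[16, 17, 15]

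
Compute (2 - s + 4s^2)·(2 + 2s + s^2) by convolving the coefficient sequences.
Ascending coefficients: a = [2, -1, 4], b = [2, 2, 1]. c[0] = 2×2 = 4; c[1] = 2×2 + -1×2 = 2; c[2] = 2×1 + -1×2 + 4×2 = 8; c[3] = -1×1 + 4×2 = 7; c[4] = 4×1 = 4. Result coefficients: [4, 2, 8, 7, 4] → 4 + 2s + 8s^2 + 7s^3 + 4s^4

4 + 2s + 8s^2 + 7s^3 + 4s^4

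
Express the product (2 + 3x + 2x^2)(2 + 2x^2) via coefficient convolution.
Ascending coefficients: a = [2, 3, 2], b = [2, 0, 2]. c[0] = 2×2 = 4; c[1] = 2×0 + 3×2 = 6; c[2] = 2×2 + 3×0 + 2×2 = 8; c[3] = 3×2 + 2×0 = 6; c[4] = 2×2 = 4. Result coefficients: [4, 6, 8, 6, 4] → 4 + 6x + 8x^2 + 6x^3 + 4x^4

4 + 6x + 8x^2 + 6x^3 + 4x^4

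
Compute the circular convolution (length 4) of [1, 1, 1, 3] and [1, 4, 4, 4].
Use y[k] = Σ_j u[j]·v[(k-j) mod 4]. y[0] = 1×1 + 1×4 + 1×4 + 3×4 = 21; y[1] = 1×4 + 1×1 + 1×4 + 3×4 = 21; y[2] = 1×4 + 1×4 + 1×1 + 3×4 = 21; y[3] = 1×4 + 1×4 + 1×4 + 3×1 = 15. Result: [21, 21, 21, 15]

[21, 21, 21, 15]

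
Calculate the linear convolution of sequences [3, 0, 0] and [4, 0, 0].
y[0] = 3×4 = 12; y[1] = 3×0 + 0×4 = 0; y[2] = 3×0 + 0×0 + 0×4 = 0; y[3] = 0×0 + 0×0 = 0; y[4] = 0×0 = 0

[12, 0, 0, 0, 0]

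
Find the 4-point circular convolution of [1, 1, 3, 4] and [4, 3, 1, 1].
Use y[k] = Σ_j x[j]·h[(k-j) mod 4]. y[0] = 1×4 + 1×1 + 3×1 + 4×3 = 20; y[1] = 1×3 + 1×4 + 3×1 + 4×1 = 14; y[2] = 1×1 + 1×3 + 3×4 + 4×1 = 20; y[3] = 1×1 + 1×1 + 3×3 + 4×4 = 27. Result: [20, 14, 20, 27]

[20, 14, 20, 27]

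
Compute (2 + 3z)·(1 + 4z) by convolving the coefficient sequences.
Ascending coefficients: a = [2, 3], b = [1, 4]. c[0] = 2×1 = 2; c[1] = 2×4 + 3×1 = 11; c[2] = 3×4 = 12. Result coefficients: [2, 11, 12] → 2 + 11z + 12z^2

2 + 11z + 12z^2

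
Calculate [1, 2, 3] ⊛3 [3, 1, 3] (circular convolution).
Use y[k] = Σ_j u[j]·v[(k-j) mod 3]. y[0] = 1×3 + 2×3 + 3×1 = 12; y[1] = 1×1 + 2×3 + 3×3 = 16; y[2] = 1×3 + 2×1 + 3×3 = 14. Result: [12, 16, 14]

[12, 16, 14]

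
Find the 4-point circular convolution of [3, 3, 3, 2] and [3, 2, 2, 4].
Use y[k] = Σ_j f[j]·g[(k-j) mod 4]. y[0] = 3×3 + 3×4 + 3×2 + 2×2 = 31; y[1] = 3×2 + 3×3 + 3×4 + 2×2 = 31; y[2] = 3×2 + 3×2 + 3×3 + 2×4 = 29; y[3] = 3×4 + 3×2 + 3×2 + 2×3 = 30. Result: [31, 31, 29, 30]

[31, 31, 29, 30]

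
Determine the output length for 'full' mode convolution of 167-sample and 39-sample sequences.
Linear/full convolution length: m + n - 1 = 167 + 39 - 1 = 205

205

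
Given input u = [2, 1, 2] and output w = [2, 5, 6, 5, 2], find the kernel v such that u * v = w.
Output length 5 = len(u) + len(v) - 1 ⇒ len(v) = 3. Solve v forward using v[k] = (w[k] - Σ_{i≥1} u[i]·v[k-i]) / u[0]: v[0] = w[0] / u[0] = 2 / 2 = 1; v[1] = (w[1] - 1×1) / u[0] = (5 - 1×1) / 2 = 2; v[2] = (w[2] - 1×2 - 2×1) / u[0] = (6 - 1×2 - 2×1) / 2 = 1. So v = [1, 2, 1]. Forward-check [2, 1, 2] * [1, 2, 1]: w[0] = 2×1 = 2; w[1] = 2×2 + 1×1 = 5; w[2] = 2×1 + 1×2 + 2×1 = 6; w[3] = 1×1 + 2×2 = 5; w[4] = 2×1 = 2 → [2, 5, 6, 5, 2] ✓

[1, 2, 1]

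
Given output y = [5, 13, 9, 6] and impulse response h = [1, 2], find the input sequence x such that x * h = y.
Deconvolve y=[5, 13, 9, 6] by h=[1, 2]. Since h[0]=1, solve forward: x[0] = y[0] / 1 = 5; x[1] = (y[1] - 5×2) / 1 = 3; x[2] = (y[2] - 3×2) / 1 = 3. So x = [5, 3, 3]. Check by forward convolution: y[0] = 5×1 = 5; y[1] = 5×2 + 3×1 = 13; y[2] = 3×2 + 3×1 = 9; y[3] = 3×2 = 6

[5, 3, 3]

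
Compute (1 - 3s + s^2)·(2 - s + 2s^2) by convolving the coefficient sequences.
Ascending coefficients: a = [1, -3, 1], b = [2, -1, 2]. c[0] = 1×2 = 2; c[1] = 1×-1 + -3×2 = -7; c[2] = 1×2 + -3×-1 + 1×2 = 7; c[3] = -3×2 + 1×-1 = -7; c[4] = 1×2 = 2. Result coefficients: [2, -7, 7, -7, 2] → 2 - 7s + 7s^2 - 7s^3 + 2s^4

2 - 7s + 7s^2 - 7s^3 + 2s^4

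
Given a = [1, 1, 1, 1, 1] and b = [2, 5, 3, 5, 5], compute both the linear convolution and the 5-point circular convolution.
Linear: y_lin[0] = 1×2 = 2; y_lin[1] = 1×5 + 1×2 = 7; y_lin[2] = 1×3 + 1×5 + 1×2 = 10; y_lin[3] = 1×5 + 1×3 + 1×5 + 1×2 = 15; y_lin[4] = 1×5 + 1×5 + 1×3 + 1×5 + 1×2 = 20; y_lin[5] = 1×5 + 1×5 + 1×3 + 1×5 = 18; y_lin[6] = 1×5 + 1×5 + 1×3 = 13; y_lin[7] = 1×5 + 1×5 = 10; y_lin[8] = 1×5 = 5 → [2, 7, 10, 15, 20, 18, 13, 10, 5]. Circular (length 5): y[0] = 1×2 + 1×5 + 1×5 + 1×3 + 1×5 = 20; y[1] = 1×5 + 1×2 + 1×5 + 1×5 + 1×3 = 20; y[2] = 1×3 + 1×5 + 1×2 + 1×5 + 1×5 = 20; y[3] = 1×5 + 1×3 + 1×5 + 1×2 + 1×5 = 20; y[4] = 1×5 + 1×5 + 1×3 + 1×5 + 1×2 = 20 → [20, 20, 20, 20, 20]

Linear: [2, 7, 10, 15, 20, 18, 13, 10, 5], Circular: [20, 20, 20, 20, 20]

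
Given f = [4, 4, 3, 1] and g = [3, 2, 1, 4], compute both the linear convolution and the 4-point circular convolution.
Linear: y_lin[0] = 4×3 = 12; y_lin[1] = 4×2 + 4×3 = 20; y_lin[2] = 4×1 + 4×2 + 3×3 = 21; y_lin[3] = 4×4 + 4×1 + 3×2 + 1×3 = 29; y_lin[4] = 4×4 + 3×1 + 1×2 = 21; y_lin[5] = 3×4 + 1×1 = 13; y_lin[6] = 1×4 = 4 → [12, 20, 21, 29, 21, 13, 4]. Circular (length 4): y[0] = 4×3 + 4×4 + 3×1 + 1×2 = 33; y[1] = 4×2 + 4×3 + 3×4 + 1×1 = 33; y[2] = 4×1 + 4×2 + 3×3 + 1×4 = 25; y[3] = 4×4 + 4×1 + 3×2 + 1×3 = 29 → [33, 33, 25, 29]

Linear: [12, 20, 21, 29, 21, 13, 4], Circular: [33, 33, 25, 29]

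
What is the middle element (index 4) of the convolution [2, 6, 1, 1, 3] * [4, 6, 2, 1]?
Use y[k] = Σ_i a[i]·b[k-i] at k=4. y[4] = 6×1 + 1×2 + 1×6 + 3×4 = 26

26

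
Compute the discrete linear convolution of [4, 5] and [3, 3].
y[0] = 4×3 = 12; y[1] = 4×3 + 5×3 = 27; y[2] = 5×3 = 15

[12, 27, 15]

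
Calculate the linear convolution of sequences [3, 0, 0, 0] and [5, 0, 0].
y[0] = 3×5 = 15; y[1] = 3×0 + 0×5 = 0; y[2] = 3×0 + 0×0 + 0×5 = 0; y[3] = 0×0 + 0×0 + 0×5 = 0; y[4] = 0×0 + 0×0 = 0; y[5] = 0×0 = 0

[15, 0, 0, 0, 0, 0]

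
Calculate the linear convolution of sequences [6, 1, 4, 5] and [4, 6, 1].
y[0] = 6×4 = 24; y[1] = 6×6 + 1×4 = 40; y[2] = 6×1 + 1×6 + 4×4 = 28; y[3] = 1×1 + 4×6 + 5×4 = 45; y[4] = 4×1 + 5×6 = 34; y[5] = 5×1 = 5

[24, 40, 28, 45, 34, 5]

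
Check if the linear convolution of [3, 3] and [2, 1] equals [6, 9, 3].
Recompute linear convolution of [3, 3] and [2, 1]: y[0] = 3×2 = 6; y[1] = 3×1 + 3×2 = 9; y[2] = 3×1 = 3 → [6, 9, 3]. Given [6, 9, 3] matches, so answer: Yes

Yes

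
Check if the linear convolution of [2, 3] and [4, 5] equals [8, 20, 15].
Recompute linear convolution of [2, 3] and [4, 5]: y[0] = 2×4 = 8; y[1] = 2×5 + 3×4 = 22; y[2] = 3×5 = 15 → [8, 22, 15]. Compare to given [8, 20, 15]: they differ at index 1: given 20, correct 22, so answer: No

No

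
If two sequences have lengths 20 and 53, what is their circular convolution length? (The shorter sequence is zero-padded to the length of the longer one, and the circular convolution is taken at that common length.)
Circular convolution (zero-padding the shorter input) has length max(m, n) = max(20, 53) = 53

53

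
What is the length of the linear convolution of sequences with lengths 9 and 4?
Linear/full convolution length: m + n - 1 = 9 + 4 - 1 = 12

12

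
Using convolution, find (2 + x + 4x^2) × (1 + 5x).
Ascending coefficients: a = [2, 1, 4], b = [1, 5]. c[0] = 2×1 = 2; c[1] = 2×5 + 1×1 = 11; c[2] = 1×5 + 4×1 = 9; c[3] = 4×5 = 20. Result coefficients: [2, 11, 9, 20] → 2 + 11x + 9x^2 + 20x^3

2 + 11x + 9x^2 + 20x^3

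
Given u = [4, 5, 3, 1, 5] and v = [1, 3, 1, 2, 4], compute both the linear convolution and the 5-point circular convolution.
Linear: y_lin[0] = 4×1 = 4; y_lin[1] = 4×3 + 5×1 = 17; y_lin[2] = 4×1 + 5×3 + 3×1 = 22; y_lin[3] = 4×2 + 5×1 + 3×3 + 1×1 = 23; y_lin[4] = 4×4 + 5×2 + 3×1 + 1×3 + 5×1 = 37; y_lin[5] = 5×4 + 3×2 + 1×1 + 5×3 = 42; y_lin[6] = 3×4 + 1×2 + 5×1 = 19; y_lin[7] = 1×4 + 5×2 = 14; y_lin[8] = 5×4 = 20 → [4, 17, 22, 23, 37, 42, 19, 14, 20]. Circular (length 5): y[0] = 4×1 + 5×4 + 3×2 + 1×1 + 5×3 = 46; y[1] = 4×3 + 5×1 + 3×4 + 1×2 + 5×1 = 36; y[2] = 4×1 + 5×3 + 3×1 + 1×4 + 5×2 = 36; y[3] = 4×2 + 5×1 + 3×3 + 1×1 + 5×4 = 43; y[4] = 4×4 + 5×2 + 3×1 + 1×3 + 5×1 = 37 → [46, 36, 36, 43, 37]

Linear: [4, 17, 22, 23, 37, 42, 19, 14, 20], Circular: [46, 36, 36, 43, 37]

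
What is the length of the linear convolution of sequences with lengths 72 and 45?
Linear/full convolution length: m + n - 1 = 72 + 45 - 1 = 116

116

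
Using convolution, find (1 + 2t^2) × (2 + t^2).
Ascending coefficients: a = [1, 0, 2], b = [2, 0, 1]. c[0] = 1×2 = 2; c[1] = 1×0 + 0×2 = 0; c[2] = 1×1 + 0×0 + 2×2 = 5; c[3] = 0×1 + 2×0 = 0; c[4] = 2×1 = 2. Result coefficients: [2, 0, 5, 0, 2] → 2 + 5t^2 + 2t^4

2 + 5t^2 + 2t^4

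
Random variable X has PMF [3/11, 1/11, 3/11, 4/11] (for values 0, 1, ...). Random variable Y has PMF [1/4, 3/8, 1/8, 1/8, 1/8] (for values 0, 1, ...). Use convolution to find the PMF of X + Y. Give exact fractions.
P(X+Y=k) = Σ_i P(X=i)·P(Y=k-i) — a convolution of [3/11, 1/11, 3/11, 4/11] and [1/4, 3/8, 1/8, 1/8, 1/8]. P(X+Y=0) = (3/11)×(1/4) = 3/44; P(X+Y=1) = (3/11)×(3/8) + (1/11)×(1/4) = 9/88 + 1/44 = 1/8; P(X+Y=2) = (3/11)×(1/8) + (1/11)×(3/8) + (3/11)×(1/4) = 3/88 + 3/88 + 3/44 = 3/22; P(X+Y=3) = (3/11)×(1/8) + (1/11)×(1/8) + (3/11)×(3/8) + (4/11)×(1/4) = 3/88 + 1/88 + 9/88 + 1/11 = 21/88; P(X+Y=4) = (3/11)×(1/8) + (1/11)×(1/8) + (3/11)×(1/8) + (4/11)×(3/8) = 3/88 + 1/88 + 3/88 + 3/22 = 19/88; P(X+Y=5) = (1/11)×(1/8) + (3/11)×(1/8) + (4/11)×(1/8) = 1/88 + 3/88 + 1/22 = 1/11; P(X+Y=6) = (3/11)×(1/8) + (4/11)×(1/8) = 3/88 + 1/22 = 7/88; P(X+Y=7) = (4/11)×(1/8) = 1/22. PMF: [3/44, 1/8, 3/22, 21/88, 19/88, 1/11, 7/88, 1/22] (sums to 1 ✓)

[3/44, 1/8, 3/22, 21/88, 19/88, 1/11, 7/88, 1/22]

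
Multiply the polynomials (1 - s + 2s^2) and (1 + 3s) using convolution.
Ascending coefficients: a = [1, -1, 2], b = [1, 3]. c[0] = 1×1 = 1; c[1] = 1×3 + -1×1 = 2; c[2] = -1×3 + 2×1 = -1; c[3] = 2×3 = 6. Result coefficients: [1, 2, -1, 6] → 1 + 2s - s^2 + 6s^3

1 + 2s - s^2 + 6s^3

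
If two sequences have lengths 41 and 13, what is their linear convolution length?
Linear/full convolution length: m + n - 1 = 41 + 13 - 1 = 53

53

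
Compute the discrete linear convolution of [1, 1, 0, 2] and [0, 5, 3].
y[0] = 1×0 = 0; y[1] = 1×5 + 1×0 = 5; y[2] = 1×3 + 1×5 + 0×0 = 8; y[3] = 1×3 + 0×5 + 2×0 = 3; y[4] = 0×3 + 2×5 = 10; y[5] = 2×3 = 6

[0, 5, 8, 3, 10, 6]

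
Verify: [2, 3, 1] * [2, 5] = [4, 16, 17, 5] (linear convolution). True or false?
Recompute linear convolution of [2, 3, 1] and [2, 5]: y[0] = 2×2 = 4; y[1] = 2×5 + 3×2 = 16; y[2] = 3×5 + 1×2 = 17; y[3] = 1×5 = 5 → [4, 16, 17, 5]. Given [4, 16, 17, 5] matches, so answer: Yes

Yes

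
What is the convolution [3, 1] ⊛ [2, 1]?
y[0] = 3×2 = 6; y[1] = 3×1 + 1×2 = 5; y[2] = 1×1 = 1

[6, 5, 1]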